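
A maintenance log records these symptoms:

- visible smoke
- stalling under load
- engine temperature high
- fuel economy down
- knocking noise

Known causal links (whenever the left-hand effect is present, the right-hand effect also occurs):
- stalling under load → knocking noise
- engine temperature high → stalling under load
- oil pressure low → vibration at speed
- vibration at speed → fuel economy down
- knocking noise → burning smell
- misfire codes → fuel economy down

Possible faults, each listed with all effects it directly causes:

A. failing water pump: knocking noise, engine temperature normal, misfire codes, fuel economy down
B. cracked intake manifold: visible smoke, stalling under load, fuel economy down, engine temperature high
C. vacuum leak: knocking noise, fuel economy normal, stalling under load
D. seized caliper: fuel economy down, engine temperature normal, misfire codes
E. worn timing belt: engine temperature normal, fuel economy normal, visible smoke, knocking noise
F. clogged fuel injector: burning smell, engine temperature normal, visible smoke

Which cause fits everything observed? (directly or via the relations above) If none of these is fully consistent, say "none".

Per-candidate check:
(A) failing water pump — visible smoke miss; stalling under load miss; engine temperature high miss; fuel economy down match; knocking noise match
(B) cracked intake manifold — visible smoke match; stalling under load match; engine temperature high match; fuel economy down match; knocking noise match (by stalling under load → knocking noise)
(C) vacuum leak — fails on visible smoke, engine temperature high, fuel economy down (predicts fuel economy normal, not fuel economy down)
(D) seized caliper — fails on visible smoke, stalling under load, engine temperature high, knocking noise (predicts engine temperature normal, not engine temperature high)
(E) worn timing belt — fails on stalling under load, engine temperature high, fuel economy down (predicts engine temperature normal, not engine temperature high; predicts fuel economy normal, not fuel economy down)
(F) clogged fuel injector — fails on stalling under load, engine temperature high, fuel economy down, knocking noise (predicts engine temperature normal, not engine temperature high)
(B) alone accounts for all the evidence.

B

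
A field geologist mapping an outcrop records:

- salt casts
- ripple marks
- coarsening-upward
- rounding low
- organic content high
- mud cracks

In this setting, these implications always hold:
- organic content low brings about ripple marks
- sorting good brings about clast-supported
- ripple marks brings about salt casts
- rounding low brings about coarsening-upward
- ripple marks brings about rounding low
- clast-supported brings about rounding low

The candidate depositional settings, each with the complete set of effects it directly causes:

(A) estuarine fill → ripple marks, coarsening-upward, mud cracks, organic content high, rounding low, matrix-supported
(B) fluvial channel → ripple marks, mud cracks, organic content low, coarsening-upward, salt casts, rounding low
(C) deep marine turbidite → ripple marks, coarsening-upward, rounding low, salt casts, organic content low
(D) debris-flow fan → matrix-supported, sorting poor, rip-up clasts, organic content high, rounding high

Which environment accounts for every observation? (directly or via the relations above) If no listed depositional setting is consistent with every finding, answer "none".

A

Checking each candidate against the observations:
(A) estuarine fill — salt casts ✓ (by ripple marks → salt casts); ripple marks ✓; coarsening-upward ✓; rounding low ✓; organic content high ✓; mud cracks ✓
(B) fluvial channel — fails on organic content high (predicts organic content low, not organic content high)
(C) deep marine turbidite — salt casts ✓; ripple marks ✓; coarsening-upward ✓; rounding low ✓; organic content high ✗; mud cracks ✗
(D) debris-flow fan — salt casts ✗; ripple marks ✗; coarsening-upward ✗; rounding low ✗; organic content high ✓; mud cracks ✗
Only (A) is consistent with every observation.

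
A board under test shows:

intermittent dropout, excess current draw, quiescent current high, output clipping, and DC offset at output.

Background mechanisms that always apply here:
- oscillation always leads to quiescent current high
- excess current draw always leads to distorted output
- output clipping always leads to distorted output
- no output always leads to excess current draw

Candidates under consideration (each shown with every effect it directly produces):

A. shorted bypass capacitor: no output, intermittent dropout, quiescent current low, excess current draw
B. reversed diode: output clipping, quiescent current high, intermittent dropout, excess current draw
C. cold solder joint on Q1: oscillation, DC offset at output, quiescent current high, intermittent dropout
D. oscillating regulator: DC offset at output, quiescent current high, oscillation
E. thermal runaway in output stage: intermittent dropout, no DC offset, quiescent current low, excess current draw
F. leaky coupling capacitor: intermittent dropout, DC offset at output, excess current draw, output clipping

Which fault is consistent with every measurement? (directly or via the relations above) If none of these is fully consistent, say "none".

none

For each candidate, compare predicted effects to what was observed:
(A) shorted bypass capacitor — fails on quiescent current high, output clipping, DC offset at output (predicts quiescent current low, not quiescent current high)
(B) reversed diode — intermittent dropout yes; excess current draw yes; quiescent current high yes; output clipping yes; DC offset at output NO
(C) cold solder joint on Q1 — intermittent dropout yes; excess current draw NO; quiescent current high yes; output clipping NO; DC offset at output yes
(D) oscillating regulator — does not account for intermittent dropout, excess current draw, output clipping
(E) thermal runaway in output stage — intermittent dropout yes; excess current draw yes; quiescent current high NO; output clipping NO; DC offset at output NO
(F) leaky coupling capacitor — intermittent dropout yes; excess current draw yes; quiescent current high NO; output clipping yes; DC offset at output yes
No candidate is consistent with all observations.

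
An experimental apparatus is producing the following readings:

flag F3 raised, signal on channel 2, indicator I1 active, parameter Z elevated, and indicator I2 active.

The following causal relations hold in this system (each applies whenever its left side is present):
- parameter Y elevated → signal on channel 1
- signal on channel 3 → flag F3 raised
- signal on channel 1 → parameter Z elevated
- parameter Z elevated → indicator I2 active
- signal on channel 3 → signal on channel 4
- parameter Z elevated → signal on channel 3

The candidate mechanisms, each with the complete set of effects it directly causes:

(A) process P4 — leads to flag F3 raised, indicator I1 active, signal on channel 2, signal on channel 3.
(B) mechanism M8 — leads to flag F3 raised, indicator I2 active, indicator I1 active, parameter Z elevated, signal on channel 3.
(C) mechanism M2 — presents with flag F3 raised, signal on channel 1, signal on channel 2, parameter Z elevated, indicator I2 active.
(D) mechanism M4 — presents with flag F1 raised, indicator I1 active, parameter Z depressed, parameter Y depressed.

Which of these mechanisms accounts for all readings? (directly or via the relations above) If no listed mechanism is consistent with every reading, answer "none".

none

Per-candidate check:
(A) process P4 — flag F3 raised +; signal on channel 2 +; indicator I1 active +; parameter Z elevated -; indicator I2 active -
(B) mechanism M8 — does not account for signal on channel 2
(C) mechanism M2 — flag F3 raised +; signal on channel 2 +; indicator I1 active -; parameter Z elevated +; indicator I2 active +
(D) mechanism M4 — flag F3 raised -; signal on channel 2 -; indicator I1 active +; parameter Z elevated -; indicator I2 active -
None of the listed candidates fits everything.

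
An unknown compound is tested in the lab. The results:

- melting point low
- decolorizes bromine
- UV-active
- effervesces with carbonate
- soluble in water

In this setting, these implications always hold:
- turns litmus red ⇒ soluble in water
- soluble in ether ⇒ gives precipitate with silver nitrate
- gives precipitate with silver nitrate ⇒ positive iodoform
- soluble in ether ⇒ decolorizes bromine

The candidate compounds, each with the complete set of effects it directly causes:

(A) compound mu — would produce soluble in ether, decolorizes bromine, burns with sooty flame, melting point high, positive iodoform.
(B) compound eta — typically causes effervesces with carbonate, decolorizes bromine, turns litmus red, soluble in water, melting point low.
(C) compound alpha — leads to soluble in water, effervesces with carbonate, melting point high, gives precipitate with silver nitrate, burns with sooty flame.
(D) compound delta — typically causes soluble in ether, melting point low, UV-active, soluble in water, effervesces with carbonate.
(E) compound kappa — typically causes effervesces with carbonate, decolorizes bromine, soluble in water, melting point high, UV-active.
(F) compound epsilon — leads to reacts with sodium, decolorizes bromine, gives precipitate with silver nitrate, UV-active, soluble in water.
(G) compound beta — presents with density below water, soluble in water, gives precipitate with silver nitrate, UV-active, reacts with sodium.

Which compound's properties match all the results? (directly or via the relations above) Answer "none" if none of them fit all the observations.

Checking each candidate against the observations:
(A) compound mu — melting point low ✗; decolorizes bromine ✓; UV-active ✗; effervesces with carbonate ✗; soluble in water ✗
(B) compound eta — melting point low ✓; decolorizes bromine ✓; UV-active ✗; effervesces with carbonate ✓; soluble in water ✓
(C) compound alpha — fails on melting point low, decolorizes bromine, UV-active (predicts melting point high, not melting point low)
(D) compound delta — accounts for every observation (decolorizes bromine via soluble in ether → decolorizes bromine)
(E) compound kappa — fails on melting point low (predicts melting point high, not melting point low)
(F) compound epsilon — does not account for melting point low, effervesces with carbonate
(G) compound beta — melting point low ✗; decolorizes bromine ✗; UV-active ✓; effervesces with carbonate ✗; soluble in water ✓
(D) alone accounts for all the evidence.

D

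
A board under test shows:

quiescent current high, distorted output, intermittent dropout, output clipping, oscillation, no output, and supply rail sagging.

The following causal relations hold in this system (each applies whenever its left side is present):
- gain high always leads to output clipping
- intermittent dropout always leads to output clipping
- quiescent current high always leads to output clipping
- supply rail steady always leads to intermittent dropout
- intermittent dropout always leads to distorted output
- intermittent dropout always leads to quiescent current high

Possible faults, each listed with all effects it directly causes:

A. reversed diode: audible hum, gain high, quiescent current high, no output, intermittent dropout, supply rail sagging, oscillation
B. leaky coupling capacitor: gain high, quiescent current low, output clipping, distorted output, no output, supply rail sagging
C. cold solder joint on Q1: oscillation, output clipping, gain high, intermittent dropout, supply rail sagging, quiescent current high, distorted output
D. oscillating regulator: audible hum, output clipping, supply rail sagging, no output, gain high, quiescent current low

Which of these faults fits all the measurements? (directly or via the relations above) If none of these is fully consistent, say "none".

Checking each candidate against the observations:
(A) reversed diode — accounts for every observation (distorted output via intermittent dropout → distorted output)
(B) leaky coupling capacitor — quiescent current high ✗; distorted output ✓; intermittent dropout ✗; output clipping ✓; oscillation ✗; no output ✓; supply rail sagging ✓
(C) cold solder joint on Q1 — does not account for no output
(D) oscillating regulator — fails on quiescent current high, distorted output, intermittent dropout, oscillation (predicts quiescent current low, not quiescent current high)
(A) alone accounts for all the evidence.

A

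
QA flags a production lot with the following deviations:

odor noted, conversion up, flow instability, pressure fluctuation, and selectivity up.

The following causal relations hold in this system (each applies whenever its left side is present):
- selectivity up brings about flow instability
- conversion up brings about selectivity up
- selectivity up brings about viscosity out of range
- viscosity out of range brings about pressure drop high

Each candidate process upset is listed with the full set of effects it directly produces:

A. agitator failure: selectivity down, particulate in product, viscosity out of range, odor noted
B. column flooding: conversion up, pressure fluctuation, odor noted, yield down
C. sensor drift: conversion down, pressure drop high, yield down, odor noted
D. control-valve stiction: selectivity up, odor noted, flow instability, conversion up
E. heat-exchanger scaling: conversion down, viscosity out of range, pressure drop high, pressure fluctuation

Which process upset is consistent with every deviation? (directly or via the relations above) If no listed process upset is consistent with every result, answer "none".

B

Testing each hypothesis:
(A) agitator failure — fails on conversion up, flow instability, pressure fluctuation, selectivity up (predicts selectivity down, not selectivity up)
(B) column flooding — odor noted ✓; conversion up ✓; flow instability ✓ (through conversion up → selectivity up → flow instability); pressure fluctuation ✓; selectivity up ✓ (through conversion up → selectivity up)
(C) sensor drift — odor noted ✓; conversion up ✗; flow instability ✗; pressure fluctuation ✗; selectivity up ✗
(D) control-valve stiction — does not account for pressure fluctuation
(E) heat-exchanger scaling — fails on odor noted, conversion up, flow instability, selectivity up (predicts conversion down, not conversion up)
Only (B) is consistent with every observation.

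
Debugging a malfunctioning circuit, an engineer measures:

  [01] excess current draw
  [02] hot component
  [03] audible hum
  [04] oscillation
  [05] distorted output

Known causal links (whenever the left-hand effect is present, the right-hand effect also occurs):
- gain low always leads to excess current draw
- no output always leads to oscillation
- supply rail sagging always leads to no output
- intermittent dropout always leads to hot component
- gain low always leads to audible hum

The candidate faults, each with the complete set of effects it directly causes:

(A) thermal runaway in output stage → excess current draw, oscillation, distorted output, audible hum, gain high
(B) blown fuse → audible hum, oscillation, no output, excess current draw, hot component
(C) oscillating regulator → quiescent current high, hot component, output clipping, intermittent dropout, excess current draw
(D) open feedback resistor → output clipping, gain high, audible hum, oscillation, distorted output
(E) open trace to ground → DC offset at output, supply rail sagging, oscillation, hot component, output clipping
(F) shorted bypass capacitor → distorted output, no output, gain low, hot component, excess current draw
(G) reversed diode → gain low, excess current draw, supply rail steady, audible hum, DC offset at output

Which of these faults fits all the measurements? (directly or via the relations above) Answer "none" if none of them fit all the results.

Per-candidate check:
(A) thermal runaway in output stage — excess current draw yes; hot component NO; audible hum yes; oscillation yes; distorted output yes
(B) blown fuse — excess current draw yes; hot component yes; audible hum yes; oscillation yes; distorted output NO
(C) oscillating regulator — excess current draw yes; hot component yes; audible hum NO; oscillation NO; distorted output NO
(D) open feedback resistor — does not account for excess current draw, hot component
(E) open trace to ground — excess current draw NO; hot component yes; audible hum NO; oscillation yes; distorted output NO
(F) shorted bypass capacitor — excess current draw yes; hot component yes; audible hum yes (through gain low → audible hum); oscillation yes (through no output → oscillation); distorted output yes
(G) reversed diode — does not account for hot component, oscillation, distorted output
Only (F) is consistent with every observation.

F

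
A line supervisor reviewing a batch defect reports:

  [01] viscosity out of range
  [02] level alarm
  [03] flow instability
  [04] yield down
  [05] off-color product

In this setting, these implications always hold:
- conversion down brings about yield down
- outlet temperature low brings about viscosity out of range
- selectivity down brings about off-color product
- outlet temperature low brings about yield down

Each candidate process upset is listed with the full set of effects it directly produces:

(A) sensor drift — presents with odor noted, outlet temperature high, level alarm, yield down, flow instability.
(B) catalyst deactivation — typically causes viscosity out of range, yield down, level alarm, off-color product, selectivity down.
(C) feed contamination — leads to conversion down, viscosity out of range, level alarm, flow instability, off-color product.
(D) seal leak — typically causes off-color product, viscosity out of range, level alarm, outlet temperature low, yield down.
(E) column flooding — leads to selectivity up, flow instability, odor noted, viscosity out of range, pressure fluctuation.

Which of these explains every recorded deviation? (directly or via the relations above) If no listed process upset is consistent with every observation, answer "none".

For each candidate, compare predicted effects to what was observed:
(A) sensor drift — viscosity out of range NO; level alarm yes; flow instability yes; yield down yes; off-color product NO
(B) catalyst deactivation — viscosity out of range yes; level alarm yes; flow instability NO; yield down yes; off-color product yes
(C) feed contamination — accounts for every observation (yield down via conversion down → yield down)
(D) seal leak — viscosity out of range yes; level alarm yes; flow instability NO; yield down yes; off-color product yes
(E) column flooding — viscosity out of range yes; level alarm NO; flow instability yes; yield down NO; off-color product NO
Only (C) is consistent with every observation.

C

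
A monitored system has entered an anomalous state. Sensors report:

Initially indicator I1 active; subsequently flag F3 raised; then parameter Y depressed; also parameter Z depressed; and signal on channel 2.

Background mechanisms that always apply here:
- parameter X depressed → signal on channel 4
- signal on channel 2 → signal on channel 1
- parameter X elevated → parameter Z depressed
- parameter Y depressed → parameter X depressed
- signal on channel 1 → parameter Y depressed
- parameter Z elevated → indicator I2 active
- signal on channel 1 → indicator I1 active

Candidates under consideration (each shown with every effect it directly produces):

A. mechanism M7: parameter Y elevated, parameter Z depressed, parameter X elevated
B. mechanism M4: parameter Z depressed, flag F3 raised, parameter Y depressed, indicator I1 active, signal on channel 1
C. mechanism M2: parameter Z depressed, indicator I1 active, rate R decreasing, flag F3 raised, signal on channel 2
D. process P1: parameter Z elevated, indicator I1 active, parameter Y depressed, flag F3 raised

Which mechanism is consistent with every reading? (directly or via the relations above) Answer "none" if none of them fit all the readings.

C

For each candidate, compare predicted effects to what was observed:
(A) mechanism M7 — indicator I1 active -; flag F3 raised -; parameter Y depressed -; parameter Z depressed +; signal on channel 2 -
(B) mechanism M4 — indicator I1 active +; flag F3 raised +; parameter Y depressed +; parameter Z depressed +; signal on channel 2 -
(C) mechanism M2 — accounts for every observation (parameter Y depressed by signal on channel 2 → signal on channel 1 → parameter Y depressed)
(D) process P1 — indicator I1 active +; flag F3 raised +; parameter Y depressed +; parameter Z depressed -; signal on channel 2 -
(C) alone accounts for all the evidence.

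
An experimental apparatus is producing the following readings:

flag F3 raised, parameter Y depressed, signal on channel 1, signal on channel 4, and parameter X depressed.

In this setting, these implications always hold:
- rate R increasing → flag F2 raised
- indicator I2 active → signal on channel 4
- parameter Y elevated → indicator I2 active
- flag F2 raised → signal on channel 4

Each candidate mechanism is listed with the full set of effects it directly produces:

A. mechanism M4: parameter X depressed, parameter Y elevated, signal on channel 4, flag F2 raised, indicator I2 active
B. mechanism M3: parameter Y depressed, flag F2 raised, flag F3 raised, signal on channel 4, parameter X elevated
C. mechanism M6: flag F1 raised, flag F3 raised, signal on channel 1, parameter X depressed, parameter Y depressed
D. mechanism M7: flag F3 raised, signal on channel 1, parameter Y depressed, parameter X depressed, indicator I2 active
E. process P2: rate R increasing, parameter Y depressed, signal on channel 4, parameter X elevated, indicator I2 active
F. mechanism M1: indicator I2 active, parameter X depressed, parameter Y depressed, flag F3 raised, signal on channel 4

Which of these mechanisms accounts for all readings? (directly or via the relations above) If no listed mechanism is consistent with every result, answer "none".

D

For each candidate, compare predicted effects to what was observed:
(A) mechanism M4 — flag F3 raised -; parameter Y depressed -; signal on channel 1 -; signal on channel 4 +; parameter X depressed +
(B) mechanism M3 — fails on signal on channel 1, parameter X depressed (predicts parameter X elevated, not parameter X depressed)
(C) mechanism M6 — does not account for signal on channel 4
(D) mechanism M7 — accounts for every observation (signal on channel 4 through indicator I2 active → signal on channel 4)
(E) process P2 — flag F3 raised -; parameter Y depressed +; signal on channel 1 -; signal on channel 4 +; parameter X depressed -
(F) mechanism M1 — does not account for signal on channel 1
(D) is the only candidate with no mismatches.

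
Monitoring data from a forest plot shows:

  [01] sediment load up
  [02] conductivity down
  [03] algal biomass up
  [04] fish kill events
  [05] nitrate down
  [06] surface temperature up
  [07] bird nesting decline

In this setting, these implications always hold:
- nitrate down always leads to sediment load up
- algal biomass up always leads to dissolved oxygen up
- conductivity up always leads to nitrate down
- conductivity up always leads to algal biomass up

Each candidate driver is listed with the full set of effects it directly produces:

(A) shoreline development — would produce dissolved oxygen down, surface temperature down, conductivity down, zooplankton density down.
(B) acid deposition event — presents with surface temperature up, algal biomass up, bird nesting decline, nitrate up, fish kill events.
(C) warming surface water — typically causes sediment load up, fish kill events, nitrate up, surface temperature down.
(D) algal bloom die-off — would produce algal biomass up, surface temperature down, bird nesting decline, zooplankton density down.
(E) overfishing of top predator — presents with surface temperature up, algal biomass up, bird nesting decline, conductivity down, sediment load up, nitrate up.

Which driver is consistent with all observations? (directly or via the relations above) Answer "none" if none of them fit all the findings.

Testing each hypothesis:
(A) shoreline development — fails on sediment load up, algal biomass up, fish kill events, nitrate down, surface temperature up, bird nesting decline (predicts surface temperature down, not surface temperature up)
(B) acid deposition event — sediment load up -; conductivity down -; algal biomass up +; fish kill events +; nitrate down -; surface temperature up +; bird nesting decline +
(C) warming surface water — sediment load up +; conductivity down -; algal biomass up -; fish kill events +; nitrate down -; surface temperature up -; bird nesting decline -
(D) algal bloom die-off — sediment load up -; conductivity down -; algal biomass up +; fish kill events -; nitrate down -; surface temperature up -; bird nesting decline +
(E) overfishing of top predator — fails on fish kill events, nitrate down (predicts nitrate up, not nitrate down)
None of the listed candidates fits everything.

none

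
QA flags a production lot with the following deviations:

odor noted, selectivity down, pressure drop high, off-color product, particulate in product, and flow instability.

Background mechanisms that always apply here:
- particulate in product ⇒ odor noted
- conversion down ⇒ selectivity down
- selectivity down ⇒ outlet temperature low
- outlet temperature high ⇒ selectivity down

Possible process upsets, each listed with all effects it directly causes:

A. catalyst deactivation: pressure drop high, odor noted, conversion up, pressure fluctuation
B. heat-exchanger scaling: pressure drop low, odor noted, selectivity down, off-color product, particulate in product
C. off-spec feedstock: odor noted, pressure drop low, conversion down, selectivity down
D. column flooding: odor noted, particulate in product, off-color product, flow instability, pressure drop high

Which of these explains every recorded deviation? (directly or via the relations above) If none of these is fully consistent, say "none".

none

For each candidate, compare predicted effects to what was observed:
(A) catalyst deactivation — does not account for selectivity down, off-color product, particulate in product, flow instability
(B) heat-exchanger scaling — odor noted match; selectivity down match; pressure drop high miss; off-color product match; particulate in product match; flow instability miss
(C) off-spec feedstock — odor noted match; selectivity down match; pressure drop high miss; off-color product miss; particulate in product miss; flow instability miss
(D) column flooding — does not account for selectivity down
No candidate is consistent with all observations.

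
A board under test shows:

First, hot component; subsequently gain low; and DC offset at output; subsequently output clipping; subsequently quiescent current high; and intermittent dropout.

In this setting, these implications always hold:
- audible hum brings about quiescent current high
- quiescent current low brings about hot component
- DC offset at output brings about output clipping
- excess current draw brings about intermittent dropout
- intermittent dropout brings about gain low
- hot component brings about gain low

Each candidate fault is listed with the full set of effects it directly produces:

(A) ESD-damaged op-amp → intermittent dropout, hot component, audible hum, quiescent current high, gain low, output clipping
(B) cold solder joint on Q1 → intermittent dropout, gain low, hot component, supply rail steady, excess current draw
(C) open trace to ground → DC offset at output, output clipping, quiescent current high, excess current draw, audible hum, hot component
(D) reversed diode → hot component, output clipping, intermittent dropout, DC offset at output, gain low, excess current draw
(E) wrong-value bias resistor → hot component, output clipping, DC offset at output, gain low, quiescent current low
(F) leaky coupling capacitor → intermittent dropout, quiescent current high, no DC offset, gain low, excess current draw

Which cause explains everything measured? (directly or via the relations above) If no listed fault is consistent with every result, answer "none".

C

Checking each candidate against the observations:
(A) ESD-damaged op-amp — hot component +; gain low +; DC offset at output -; output clipping +; quiescent current high +; intermittent dropout +
(B) cold solder joint on Q1 — hot component +; gain low +; DC offset at output -; output clipping -; quiescent current high -; intermittent dropout +
(C) open trace to ground — hot component +; gain low + (via hot component → gain low); DC offset at output +; output clipping +; quiescent current high +; intermittent dropout + (via excess current draw → intermittent dropout)
(D) reversed diode — hot component +; gain low +; DC offset at output +; output clipping +; quiescent current high -; intermittent dropout +
(E) wrong-value bias resistor — hot component +; gain low +; DC offset at output +; output clipping +; quiescent current high -; intermittent dropout -
(F) leaky coupling capacitor — hot component -; gain low +; DC offset at output -; output clipping -; quiescent current high +; intermittent dropout +
(C) is the only candidate with no mismatches.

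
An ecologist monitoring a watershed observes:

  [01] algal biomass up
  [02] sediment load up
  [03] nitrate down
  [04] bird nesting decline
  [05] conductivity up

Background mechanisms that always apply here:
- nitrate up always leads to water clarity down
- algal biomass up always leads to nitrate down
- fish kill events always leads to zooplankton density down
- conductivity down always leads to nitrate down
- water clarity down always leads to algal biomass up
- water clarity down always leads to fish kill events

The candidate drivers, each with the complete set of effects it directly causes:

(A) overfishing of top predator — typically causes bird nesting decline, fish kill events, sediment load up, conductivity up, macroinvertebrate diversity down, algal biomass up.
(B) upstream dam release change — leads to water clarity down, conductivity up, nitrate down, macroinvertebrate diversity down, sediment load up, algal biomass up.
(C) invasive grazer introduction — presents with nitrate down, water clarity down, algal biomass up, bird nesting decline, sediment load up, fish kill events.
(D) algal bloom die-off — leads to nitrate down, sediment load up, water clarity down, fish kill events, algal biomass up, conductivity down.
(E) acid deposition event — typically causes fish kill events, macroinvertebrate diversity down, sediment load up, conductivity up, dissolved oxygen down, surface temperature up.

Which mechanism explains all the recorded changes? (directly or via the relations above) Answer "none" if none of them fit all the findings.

A

Per-candidate check:
(A) overfishing of top predator — algal biomass up +; sediment load up +; nitrate down + (through algal biomass up → nitrate down); bird nesting decline +; conductivity up +
(B) upstream dam release change — does not account for bird nesting decline
(C) invasive grazer introduction — does not account for conductivity up
(D) algal bloom die-off — algal biomass up +; sediment load up +; nitrate down +; bird nesting decline -; conductivity up -
(E) acid deposition event — does not account for algal biomass up, nitrate down, bird nesting decline
(A) alone accounts for all the evidence.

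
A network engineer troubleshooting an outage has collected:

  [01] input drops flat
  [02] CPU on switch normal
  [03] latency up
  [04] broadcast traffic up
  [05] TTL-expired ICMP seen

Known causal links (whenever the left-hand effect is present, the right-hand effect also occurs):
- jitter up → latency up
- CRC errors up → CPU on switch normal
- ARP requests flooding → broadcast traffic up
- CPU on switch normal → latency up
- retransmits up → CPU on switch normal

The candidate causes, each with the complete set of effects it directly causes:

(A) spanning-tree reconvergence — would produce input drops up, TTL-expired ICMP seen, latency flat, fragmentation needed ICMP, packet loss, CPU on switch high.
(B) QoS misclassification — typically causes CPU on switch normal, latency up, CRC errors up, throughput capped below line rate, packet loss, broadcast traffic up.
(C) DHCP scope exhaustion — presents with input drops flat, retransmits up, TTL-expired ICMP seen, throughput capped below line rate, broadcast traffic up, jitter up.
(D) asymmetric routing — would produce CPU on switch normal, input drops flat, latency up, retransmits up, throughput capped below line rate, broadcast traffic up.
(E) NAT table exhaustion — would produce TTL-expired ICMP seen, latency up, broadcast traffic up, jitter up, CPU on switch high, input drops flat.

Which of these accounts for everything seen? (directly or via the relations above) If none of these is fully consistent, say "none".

Per-candidate check:
(A) spanning-tree reconvergence — input drops flat NO; CPU on switch normal NO; latency up NO; broadcast traffic up NO; TTL-expired ICMP seen yes
(B) QoS misclassification — input drops flat NO; CPU on switch normal yes; latency up yes; broadcast traffic up yes; TTL-expired ICMP seen NO
(C) DHCP scope exhaustion — accounts for every observation (CPU on switch normal by retransmits up → CPU on switch normal)
(D) asymmetric routing — input drops flat yes; CPU on switch normal yes; latency up yes; broadcast traffic up yes; TTL-expired ICMP seen NO
(E) NAT table exhaustion — input drops flat yes; CPU on switch normal NO; latency up yes; broadcast traffic up yes; TTL-expired ICMP seen yes
(C) is the only candidate with no mismatches.

C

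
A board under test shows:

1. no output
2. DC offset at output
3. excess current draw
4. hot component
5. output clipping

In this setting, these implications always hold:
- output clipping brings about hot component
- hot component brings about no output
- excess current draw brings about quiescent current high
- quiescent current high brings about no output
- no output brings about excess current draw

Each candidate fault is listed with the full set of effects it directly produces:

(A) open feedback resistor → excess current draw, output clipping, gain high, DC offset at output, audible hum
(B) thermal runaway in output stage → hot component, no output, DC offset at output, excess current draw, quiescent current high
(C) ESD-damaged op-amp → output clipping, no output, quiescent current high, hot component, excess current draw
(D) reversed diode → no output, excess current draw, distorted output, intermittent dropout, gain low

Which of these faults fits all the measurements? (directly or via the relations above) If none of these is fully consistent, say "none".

A

Per-candidate check:
(A) open feedback resistor — accounts for every observation (no output through output clipping → hot component → no output)
(B) thermal runaway in output stage — no output ✓; DC offset at output ✓; excess current draw ✓; hot component ✓; output clipping ✗
(C) ESD-damaged op-amp — does not account for DC offset at output
(D) reversed diode — no output ✓; DC offset at output ✗; excess current draw ✓; hot component ✗; output clipping ✗
Only (A) is consistent with every observation.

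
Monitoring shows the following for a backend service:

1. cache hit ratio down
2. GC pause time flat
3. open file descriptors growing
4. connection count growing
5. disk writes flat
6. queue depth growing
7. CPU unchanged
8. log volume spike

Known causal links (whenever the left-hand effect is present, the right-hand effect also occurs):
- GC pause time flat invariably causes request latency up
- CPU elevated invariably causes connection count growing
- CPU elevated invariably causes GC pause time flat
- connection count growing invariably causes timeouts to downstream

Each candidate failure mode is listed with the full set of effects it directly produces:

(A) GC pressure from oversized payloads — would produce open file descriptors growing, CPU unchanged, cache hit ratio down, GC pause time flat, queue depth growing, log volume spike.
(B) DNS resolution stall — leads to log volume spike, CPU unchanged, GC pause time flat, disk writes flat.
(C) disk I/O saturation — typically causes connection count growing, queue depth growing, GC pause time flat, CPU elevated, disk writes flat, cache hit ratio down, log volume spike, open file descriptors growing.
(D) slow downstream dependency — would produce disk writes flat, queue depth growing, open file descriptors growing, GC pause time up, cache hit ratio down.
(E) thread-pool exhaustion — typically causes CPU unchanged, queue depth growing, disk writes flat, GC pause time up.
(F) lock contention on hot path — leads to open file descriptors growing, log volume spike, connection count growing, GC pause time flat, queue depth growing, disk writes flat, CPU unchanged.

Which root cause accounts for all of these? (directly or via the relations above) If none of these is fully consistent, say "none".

Testing each hypothesis:
(A) GC pressure from oversized payloads — cache hit ratio down match; GC pause time flat match; open file descriptors growing match; connection count growing miss; disk writes flat miss; queue depth growing match; CPU unchanged match; log volume spike match
(B) DNS resolution stall — does not account for cache hit ratio down, open file descriptors growing, connection count growing, queue depth growing
(C) disk I/O saturation — cache hit ratio down match; GC pause time flat match; open file descriptors growing match; connection count growing match; disk writes flat match; queue depth growing match; CPU unchanged miss; log volume spike match
(D) slow downstream dependency — fails on GC pause time flat, connection count growing, CPU unchanged, log volume spike (predicts GC pause time up, not GC pause time flat)
(E) thread-pool exhaustion — fails on cache hit ratio down, GC pause time flat, open file descriptors growing, connection count growing, log volume spike (predicts GC pause time up, not GC pause time flat)
(F) lock contention on hot path — cache hit ratio down miss; GC pause time flat match; open file descriptors growing match; connection count growing match; disk writes flat match; queue depth growing match; CPU unchanged match; log volume spike match
No candidate is consistent with all observations.

none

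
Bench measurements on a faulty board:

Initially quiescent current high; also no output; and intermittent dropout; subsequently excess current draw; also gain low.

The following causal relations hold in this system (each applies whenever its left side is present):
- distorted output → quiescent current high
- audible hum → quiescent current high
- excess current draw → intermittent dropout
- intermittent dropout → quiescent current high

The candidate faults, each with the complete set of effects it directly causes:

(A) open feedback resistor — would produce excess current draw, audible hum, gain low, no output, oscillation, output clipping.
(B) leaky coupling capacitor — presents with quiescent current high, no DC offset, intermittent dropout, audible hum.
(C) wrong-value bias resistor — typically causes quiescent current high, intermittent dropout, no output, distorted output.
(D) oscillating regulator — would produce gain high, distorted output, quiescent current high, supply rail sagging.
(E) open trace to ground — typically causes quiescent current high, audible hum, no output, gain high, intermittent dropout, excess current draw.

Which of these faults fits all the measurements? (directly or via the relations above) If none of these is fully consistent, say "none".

A

For each candidate, compare predicted effects to what was observed:
(A) open feedback resistor — quiescent current high yes (through audible hum → quiescent current high); no output yes; intermittent dropout yes (through excess current draw → intermittent dropout); excess current draw yes; gain low yes
(B) leaky coupling capacitor — quiescent current high yes; no output NO; intermittent dropout yes; excess current draw NO; gain low NO
(C) wrong-value bias resistor — does not account for excess current draw, gain low
(D) oscillating regulator — quiescent current high yes; no output NO; intermittent dropout NO; excess current draw NO; gain low NO
(E) open trace to ground — quiescent current high yes; no output yes; intermittent dropout yes; excess current draw yes; gain low NO
(A) is the only candidate with no mismatches.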